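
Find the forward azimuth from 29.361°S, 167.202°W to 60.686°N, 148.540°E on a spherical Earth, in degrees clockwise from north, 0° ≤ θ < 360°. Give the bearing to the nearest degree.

340°

Δλ = 148.540 − -167.202 = 315.742°; wrapped into (−180°, 180°]: -44.258°.
θ = atan2( sin Δλ · cos φ₂ , cos φ₁ · sin φ₂ − sin φ₁ · cos φ₂ · cos Δλ )
  = atan2(-0.34168, 0.93187) = -20.136° → normalised to [0°, 360°): 339.864°.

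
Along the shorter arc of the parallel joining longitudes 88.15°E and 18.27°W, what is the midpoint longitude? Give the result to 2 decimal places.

Signed shortest Δλ from +88.15° to -18.27° is -106.42°.
Midpoint longitude = +88.15° + (-106.42°)/2 = +88.15° − 53.21° = +34.94°.

34.94°E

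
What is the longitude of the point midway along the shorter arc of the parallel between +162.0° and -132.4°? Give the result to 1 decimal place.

Signed shortest Δλ from +162.0° to -132.4° is +65.6°.
Midpoint longitude = +162.0° + (+65.6°)/2 = +162.0° + 32.8° = +194.8°.
Normalise into (−180°, 180°]: -165.2°.
(The naïve average (+162.0 + -132.4)/2 = 14.8° is on the wrong side of the globe.)

-165.2°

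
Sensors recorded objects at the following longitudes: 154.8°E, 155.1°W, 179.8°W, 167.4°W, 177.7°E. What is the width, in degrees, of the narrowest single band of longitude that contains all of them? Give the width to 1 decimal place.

50.1°

Sort the longitudes: -179.8°, -167.4°, -155.1°, +154.8°, +177.7°.
Eastward gaps between consecutive values (wrapping around): 12.4°, 12.3°, 309.9°, 22.9°, 2.5°.
Largest gap = 309.9° ⇒ minimal covering band is its complement: 360° − 309.9° = 50.1°.
Band runs from +154.8° eastward to -155.1°, crossing the antimeridian.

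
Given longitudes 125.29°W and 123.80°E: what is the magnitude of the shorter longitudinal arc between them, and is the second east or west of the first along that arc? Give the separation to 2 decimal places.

Raw difference: 123.80 − -125.29 = 249.09°.
Normalise into (−180°, 180°]: 249.09° − 360° = -110.91°.
Negative ⇒ the second point lies to the west; separation 110.91°.

110.91° west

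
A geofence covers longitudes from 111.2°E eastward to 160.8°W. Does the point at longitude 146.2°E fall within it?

Yes

Band width going east from +111.2° to -160.8°: ((-160.8 − 111.2) mod 360) = 88.0°.
Offset of +146.2° east of the west edge: ((146.2 − 111.2) mod 360) = 35.0°.
35.0° ≤ 88.0° ⇒ inside.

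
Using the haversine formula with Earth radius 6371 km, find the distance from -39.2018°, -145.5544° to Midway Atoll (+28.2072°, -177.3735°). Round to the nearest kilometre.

8189 km

Δλ = -177.3735 − -145.5544 = -31.8191°.
Δφ = 28.2072 − -39.2018 = 67.4090°.
a = sin²(Δφ/2) + cos φ₁ · cos φ₂ · sin²(Δλ/2) = 0.359239.
c = 2·atan2(√a, √(1−a)) = 1.28542 rad → d = 6371·c ≈ 8189.39 km.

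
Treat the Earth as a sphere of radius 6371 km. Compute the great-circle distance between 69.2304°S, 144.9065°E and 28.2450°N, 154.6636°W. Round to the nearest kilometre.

Δλ = -154.6636 − 144.9065 = -299.5701°; wrapped into (−180°, 180°]: 60.4299°.
Δφ = 28.2450 − -69.2304 = 97.4754°.
a = sin²(Δφ/2) + cos φ₁ · cos φ₂ · sin²(Δλ/2) = 0.644164.
c = 2·atan2(√a, √(1−a)) = 1.86328 rad → d = 6371·c ≈ 11870.94 km.

11871 km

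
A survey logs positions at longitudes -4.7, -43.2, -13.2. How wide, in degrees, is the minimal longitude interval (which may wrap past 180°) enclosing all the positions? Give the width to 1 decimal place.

38.5°

Sort the longitudes: -43.2°, -13.2°, -4.7°.
Eastward gaps between consecutive values (wrapping around): 30.0°, 8.5°, 321.5°.
Largest gap = 321.5° ⇒ minimal covering band is its complement: 360° − 321.5° = 38.5°.
Band runs from -43.2° eastward to -4.7°.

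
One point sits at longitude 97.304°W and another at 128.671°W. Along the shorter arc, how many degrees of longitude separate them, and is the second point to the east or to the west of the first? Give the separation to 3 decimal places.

Raw difference: -128.671 − -97.304 = -31.367°.
Normalise into (−180°, 180°]: -31.367° stays -31.367°.
Negative ⇒ the second point lies to the west; separation 31.367°.

31.367° west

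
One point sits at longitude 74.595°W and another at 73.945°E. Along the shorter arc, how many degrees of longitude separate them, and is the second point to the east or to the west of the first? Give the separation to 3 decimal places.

148.540° east

Raw difference: 73.945 − -74.595 = 148.54°.
Normalise into (−180°, 180°]: 148.54° stays 148.54°.
Positive ⇒ the second point lies to the east; separation 148.540°.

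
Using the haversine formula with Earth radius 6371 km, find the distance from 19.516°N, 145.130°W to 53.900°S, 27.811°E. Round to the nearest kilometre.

Δλ = 27.811 − -145.130 = 172.941°.
Δφ = -53.900 − 19.516 = -73.416°.
a = sin²(Δφ/2) + cos φ₁ · cos φ₂ · sin²(Δλ/2) = 0.910531.
c = 2·atan2(√a, √(1−a)) = 2.53406 rad → d = 6371·c ≈ 16144.53 km.

16145 km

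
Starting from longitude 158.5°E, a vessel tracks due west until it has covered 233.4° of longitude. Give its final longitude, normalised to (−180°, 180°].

74.9°W

Start at +158.5°; shift −233.4° → -74.9°.
-74.9° already lies in (−180°, 180°].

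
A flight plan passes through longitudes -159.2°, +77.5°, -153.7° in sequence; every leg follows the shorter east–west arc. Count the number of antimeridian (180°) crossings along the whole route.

Leg 1: -159.2° → +77.5°, shortest Δλ = -123.3° (west) — crosses 180°.
Leg 2: +77.5° → -153.7°, shortest Δλ = 128.8° (east) — crosses 180°.
Total crossings: 2.

2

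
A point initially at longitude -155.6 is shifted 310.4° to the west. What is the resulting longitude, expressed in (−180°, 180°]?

-106.0°

Start at -155.6°; shift −310.4° → -466.0°.
-466.0° lies outside (−180°, 180°]; add 360° → -106.0°.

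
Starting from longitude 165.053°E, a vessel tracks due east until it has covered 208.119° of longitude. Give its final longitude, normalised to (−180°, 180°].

Start at +165.053°; shift +208.119° → +373.172°.
+373.172° lies outside (−180°, 180°]; subtract 360° → +13.172°.

13.172°E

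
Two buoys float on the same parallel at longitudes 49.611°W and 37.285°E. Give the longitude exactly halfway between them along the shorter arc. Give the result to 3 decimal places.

6.163°W

Signed shortest Δλ from -49.611° to +37.285° is +86.896°.
Midpoint longitude = -49.611° + (+86.896°)/2 = -49.611° + 43.448° = -6.163°.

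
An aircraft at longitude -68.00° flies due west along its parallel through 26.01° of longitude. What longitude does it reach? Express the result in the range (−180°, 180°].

-94.01°

Start at -68.00°; shift −26.01° → -94.01°.
-94.01° already lies in (−180°, 180°].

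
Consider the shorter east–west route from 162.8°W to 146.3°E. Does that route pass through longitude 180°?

Yes

Naïve |146.3 − -162.8| = 309.1° > 180°, so the shorter arc goes the other way round — across 180°.
Signed shortest Δλ = ((146.3 − -162.8 + 180) mod 360) − 180 = -50.9°.
Going west by 50.9° from -162.8° passes through 180° before reaching +146.3°.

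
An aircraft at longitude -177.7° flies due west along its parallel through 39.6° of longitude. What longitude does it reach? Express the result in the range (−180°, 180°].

+142.7°

Start at -177.7°; shift −39.6° → -217.3°.
-217.3° lies outside (−180°, 180°]; add 360° → +142.7°.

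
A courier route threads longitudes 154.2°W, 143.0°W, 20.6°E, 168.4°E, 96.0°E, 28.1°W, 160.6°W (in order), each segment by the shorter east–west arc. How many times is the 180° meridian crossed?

Leg 1: -154.2° → -143.0°, shortest Δλ = 11.2° (east) — does not cross 180°.
Leg 2: -143.0° → +20.6°, shortest Δλ = 163.6° (east) — does not cross 180°.
Leg 3: +20.6° → +168.4°, shortest Δλ = 147.8° (east) — does not cross 180°.
Leg 4: +168.4° → +96.0°, shortest Δλ = -72.4° (west) — does not cross 180°.
Leg 5: +96.0° → -28.1°, shortest Δλ = -124.1° (west) — does not cross 180°.
Leg 6: -28.1° → -160.6°, shortest Δλ = -132.5° (west) — does not cross 180°.
Total crossings: 0.

0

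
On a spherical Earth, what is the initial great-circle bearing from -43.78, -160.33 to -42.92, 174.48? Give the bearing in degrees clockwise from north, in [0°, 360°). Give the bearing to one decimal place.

Δλ = 174.48 − -160.33 = 334.81°; wrapped into (−180°, 180°]: -25.19°.
θ = atan2( sin Δλ · cos φ₂ , cos φ₁ · sin φ₂ − sin φ₁ · cos φ₂ · cos Δλ )
  = atan2(-0.31168, -0.03317) = -96.076° → normalised to [0°, 360°): 263.924°.

263.9°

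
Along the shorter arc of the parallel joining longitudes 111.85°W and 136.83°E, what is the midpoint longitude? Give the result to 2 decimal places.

167.51°W

Signed shortest Δλ from -111.85° to +136.83° is -111.32°.
Midpoint longitude = -111.85° + (-111.32°)/2 = -111.85° − 55.66° = -167.51°.
(The naïve average (-111.85 + +136.83)/2 = 12.49° is on the wrong side of the globe.)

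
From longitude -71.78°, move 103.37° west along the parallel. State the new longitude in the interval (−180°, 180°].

Start at -71.78°; shift −103.37° → -175.15°.
-175.15° already lies in (−180°, 180°].

-175.15°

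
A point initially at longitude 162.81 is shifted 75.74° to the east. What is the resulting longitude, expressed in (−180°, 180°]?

-121.45°

Start at +162.81°; shift +75.74° → +238.55°.
+238.55° lies outside (−180°, 180°]; subtract 360° → -121.45°.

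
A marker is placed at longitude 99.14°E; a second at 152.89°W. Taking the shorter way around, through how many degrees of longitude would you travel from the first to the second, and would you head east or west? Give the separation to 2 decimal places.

107.97° east

Raw difference: -152.89 − 99.14 = -252.03°.
Normalise into (−180°, 180°]: -252.03° + 360° = 107.97°.
Positive ⇒ the second point lies to the east; separation 107.97°.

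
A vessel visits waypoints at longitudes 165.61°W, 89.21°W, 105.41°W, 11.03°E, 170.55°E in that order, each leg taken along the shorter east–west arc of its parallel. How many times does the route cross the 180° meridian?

0

Leg 1: -165.61° → -89.21°, shortest Δλ = 76.4° (east) — does not cross 180°.
Leg 2: -89.21° → -105.41°, shortest Δλ = -16.2° (west) — does not cross 180°.
Leg 3: -105.41° → +11.03°, shortest Δλ = 116.44° (east) — does not cross 180°.
Leg 4: +11.03° → +170.55°, shortest Δλ = 159.52° (east) — does not cross 180°.
Total crossings: 0.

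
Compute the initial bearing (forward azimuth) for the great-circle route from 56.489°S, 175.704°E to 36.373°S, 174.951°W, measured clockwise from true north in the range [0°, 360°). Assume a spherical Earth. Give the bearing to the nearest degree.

Δλ = -174.951 − 175.704 = -350.655°; wrapped into (−180°, 180°]: 9.345°.
θ = atan2( sin Δλ · cos φ₂ , cos φ₁ · sin φ₂ − sin φ₁ · cos φ₂ · cos Δλ )
  = atan2(0.13074, 0.33501) = 21.319° → normalised to [0°, 360°): 21.319°.

21°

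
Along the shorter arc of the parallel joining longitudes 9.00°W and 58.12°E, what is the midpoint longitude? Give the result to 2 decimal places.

Signed shortest Δλ from -9.00° to +58.12° is +67.12°.
Midpoint longitude = -9.00° + (+67.12°)/2 = -9.00° + 33.56° = +24.56°.

24.56°E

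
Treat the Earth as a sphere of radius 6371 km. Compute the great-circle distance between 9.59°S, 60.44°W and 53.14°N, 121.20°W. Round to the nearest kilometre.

9012 km

Δλ = -121.20 − -60.44 = -60.76°.
Δφ = 53.14 − -9.59 = 62.73°.
a = sin²(Δφ/2) + cos φ₁ · cos φ₂ · sin²(Δλ/2) = 0.422188.
c = 2·atan2(√a, √(1−a)) = 1.41454 rad → d = 6371·c ≈ 9012.01 km.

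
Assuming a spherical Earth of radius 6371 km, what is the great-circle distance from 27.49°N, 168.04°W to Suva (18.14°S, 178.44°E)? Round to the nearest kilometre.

Δλ = 178.44 − -168.04 = 346.48°; wrapped into (−180°, 180°]: -13.52°.
Δφ = -18.14 − 27.49 = -45.63°.
a = sin²(Δφ/2) + cos φ₁ · cos φ₂ · sin²(Δλ/2) = 0.162036.
c = 2·atan2(√a, √(1−a)) = 0.82857 rad → d = 6371·c ≈ 5278.84 km.

5279 km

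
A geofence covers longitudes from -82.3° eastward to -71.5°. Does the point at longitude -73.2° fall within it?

Band width going east from -82.3° to -71.5°: ((-71.5 − -82.3) mod 360) = 10.8°.
Offset of -73.2° east of the west edge: ((-73.2 − -82.3) mod 360) = 9.1°.
9.1° ≤ 10.8° ⇒ inside.

Yes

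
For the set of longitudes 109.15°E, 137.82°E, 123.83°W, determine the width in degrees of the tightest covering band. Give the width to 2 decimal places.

127.02°

Sort the longitudes: -123.83°, +109.15°, +137.82°.
Eastward gaps between consecutive values (wrapping around): 232.98°, 28.67°, 98.35°.
Largest gap = 232.98° ⇒ minimal covering band is its complement: 360° − 232.98° = 127.02°.
Band runs from +109.15° eastward to -123.83°, crossing the antimeridian.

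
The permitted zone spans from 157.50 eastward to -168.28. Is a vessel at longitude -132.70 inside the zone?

Band width going east from +157.50° to -168.28°: ((-168.28 − 157.50) mod 360) = 34.22°.
Offset of -132.70° east of the west edge: ((-132.70 − 157.50) mod 360) = 69.80°.
69.80° > 34.22° ⇒ outside.

No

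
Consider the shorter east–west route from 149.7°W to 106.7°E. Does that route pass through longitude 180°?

Yes

Naïve |106.7 − -149.7| = 256.4° > 180°, so the shorter arc goes the other way round — across 180°.
Signed shortest Δλ = ((106.7 − -149.7 + 180) mod 360) − 180 = -103.6°.
Going west by 103.6° from -149.7° passes through 180° before reaching +106.7°.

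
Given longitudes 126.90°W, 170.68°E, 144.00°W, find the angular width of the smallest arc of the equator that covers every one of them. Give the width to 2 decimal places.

62.42°

Sort the longitudes: -144.00°, -126.90°, +170.68°.
Eastward gaps between consecutive values (wrapping around): 17.10°, 297.58°, 45.32°.
Largest gap = 297.58° ⇒ minimal covering band is its complement: 360° − 297.58° = 62.42°.
Band runs from +170.68° eastward to -126.90°, crossing the antimeridian.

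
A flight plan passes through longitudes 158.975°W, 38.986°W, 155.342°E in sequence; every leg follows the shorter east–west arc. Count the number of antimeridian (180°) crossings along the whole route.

Leg 1: -158.975° → -38.986°, shortest Δλ = 119.989° (east) — does not cross 180°.
Leg 2: -38.986° → +155.342°, shortest Δλ = -165.672° (west) — crosses 180°.
Total crossings: 1.

1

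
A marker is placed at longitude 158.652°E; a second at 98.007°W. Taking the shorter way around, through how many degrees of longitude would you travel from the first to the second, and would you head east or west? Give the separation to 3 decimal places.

Raw difference: -98.007 − 158.652 = -256.659°.
Normalise into (−180°, 180°]: -256.659° + 360° = 103.341°.
Positive ⇒ the second point lies to the east; separation 103.341°.

103.341° east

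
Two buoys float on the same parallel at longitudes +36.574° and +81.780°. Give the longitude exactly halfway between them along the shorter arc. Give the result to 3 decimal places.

+59.177°

Signed shortest Δλ from +36.574° to +81.780° is +45.206°.
Midpoint longitude = +36.574° + (+45.206°)/2 = +36.574° + 22.603° = +59.177°.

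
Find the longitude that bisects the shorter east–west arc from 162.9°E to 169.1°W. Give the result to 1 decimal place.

176.9°E

Signed shortest Δλ from +162.9° to -169.1° is +28.0°.
Midpoint longitude = +162.9° + (+28.0°)/2 = +162.9° + 14.0° = +176.9°.
(The naïve average (+162.9 + -169.1)/2 = -3.1° is on the wrong side of the globe.)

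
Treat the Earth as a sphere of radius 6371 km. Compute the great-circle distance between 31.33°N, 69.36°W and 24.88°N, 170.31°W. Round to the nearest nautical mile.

5157 nmi

Δλ = -170.31 − -69.36 = -100.95°.
Δφ = 24.88 − 31.33 = -6.45°.
a = sin²(Δφ/2) + cos φ₁ · cos φ₂ · sin²(Δλ/2) = 0.464218.
c = 2·atan2(√a, √(1−a)) = 1.49917 rad → d = 6371·c ≈ 9551.22 km ≈ 5157.25 nmi.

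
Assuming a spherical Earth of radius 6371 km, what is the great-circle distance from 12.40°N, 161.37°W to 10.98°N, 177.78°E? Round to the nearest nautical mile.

1229 nmi

Δλ = 177.78 − -161.37 = 339.15°; wrapped into (−180°, 180°]: -20.85°.
Δφ = 10.98 − 12.40 = -1.42°.
a = sin²(Δφ/2) + cos φ₁ · cos φ₂ · sin²(Δλ/2) = 0.031547.
c = 2·atan2(√a, √(1−a)) = 0.35712 rad → d = 6371·c ≈ 2275.23 km ≈ 1228.52 nmi.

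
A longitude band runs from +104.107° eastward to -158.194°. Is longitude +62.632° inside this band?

No

Band width going east from +104.107° to -158.194°: ((-158.194 − 104.107) mod 360) = 97.699°.
Offset of +62.632° east of the west edge: ((62.632 − 104.107) mod 360) = 318.525°.
318.525° > 97.699° ⇒ outside.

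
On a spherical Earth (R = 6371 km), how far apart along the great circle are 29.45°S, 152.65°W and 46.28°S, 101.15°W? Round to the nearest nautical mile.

Δλ = -101.15 − -152.65 = 51.50°.
Δφ = -46.28 − -29.45 = -16.83°.
a = sin²(Δφ/2) + cos φ₁ · cos φ₂ · sin²(Δλ/2) = 0.135007.
c = 2·atan2(√a, √(1−a)) = 0.75249 rad → d = 6371·c ≈ 4794.14 km ≈ 2588.63 nmi.

2589 nmi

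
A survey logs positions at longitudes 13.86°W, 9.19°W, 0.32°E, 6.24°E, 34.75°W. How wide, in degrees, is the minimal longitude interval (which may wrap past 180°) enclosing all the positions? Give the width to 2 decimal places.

40.99°

Sort the longitudes: -34.75°, -13.86°, -9.19°, +0.32°, +6.24°.
Eastward gaps between consecutive values (wrapping around): 20.89°, 4.67°, 9.51°, 5.92°, 319.01°.
Largest gap = 319.01° ⇒ minimal covering band is its complement: 360° − 319.01° = 40.99°.
Band runs from -34.75° eastward to +6.24°.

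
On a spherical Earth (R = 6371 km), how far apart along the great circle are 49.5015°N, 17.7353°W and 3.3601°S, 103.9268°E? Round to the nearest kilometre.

Δλ = 103.9268 − -17.7353 = 121.6621°.
Δφ = -3.3601 − 49.5015 = -52.8616°.
a = sin²(Δφ/2) + cos φ₁ · cos φ₂ · sin²(Δλ/2) = 0.692437.
c = 2·atan2(√a, √(1−a)) = 1.96587 rad → d = 6371·c ≈ 12524.54 km.

12525 km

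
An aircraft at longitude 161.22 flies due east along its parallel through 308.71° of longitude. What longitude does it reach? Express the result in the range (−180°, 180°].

+109.93°

Start at +161.22°; shift +308.71° → +469.93°.
+469.93° lies outside (−180°, 180°]; subtract 360° → +109.93°.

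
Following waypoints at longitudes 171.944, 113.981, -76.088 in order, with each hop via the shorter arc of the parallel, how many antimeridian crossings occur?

Leg 1: +171.944° → +113.981°, shortest Δλ = -57.963° (west) — does not cross 180°.
Leg 2: +113.981° → -76.088°, shortest Δλ = 169.931° (east) — crosses 180°.
Total crossings: 1.

1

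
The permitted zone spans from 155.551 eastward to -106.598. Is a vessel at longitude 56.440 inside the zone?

No

Band width going east from +155.551° to -106.598°: ((-106.598 − 155.551) mod 360) = 97.851°.
Offset of +56.440° east of the west edge: ((56.440 − 155.551) mod 360) = 260.889°.
260.889° > 97.851° ⇒ outside.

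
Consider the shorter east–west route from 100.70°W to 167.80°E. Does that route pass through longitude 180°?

Yes

Naïve |167.80 − -100.70| = 268.5° > 180°, so the shorter arc goes the other way round — across 180°.
Signed shortest Δλ = ((167.80 − -100.70 + 180) mod 360) − 180 = -91.5°.
Going west by 91.5° from -100.70° passes through 180° before reaching +167.80°.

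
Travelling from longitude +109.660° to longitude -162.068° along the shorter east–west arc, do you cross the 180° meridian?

Naïve |-162.068 − 109.660| = 271.728° > 180°, so the shorter arc goes the other way round — across 180°.
Signed shortest Δλ = ((-162.068 − 109.660 + 180) mod 360) − 180 = 88.272°.
Going east by 88.272° from +109.660° passes through 180° before reaching -162.068°.

Yes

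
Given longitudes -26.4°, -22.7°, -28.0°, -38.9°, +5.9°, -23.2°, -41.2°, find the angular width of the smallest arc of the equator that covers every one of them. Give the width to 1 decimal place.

47.1°

Sort the longitudes: -41.2°, -38.9°, -28.0°, -26.4°, -23.2°, -22.7°, +5.9°.
Eastward gaps between consecutive values (wrapping around): 2.3°, 10.9°, 1.6°, 3.2°, 0.5°, 28.6°, 312.9°.
Largest gap = 312.9° ⇒ minimal covering band is its complement: 360° − 312.9° = 47.1°.
Band runs from -41.2° eastward to +5.9°.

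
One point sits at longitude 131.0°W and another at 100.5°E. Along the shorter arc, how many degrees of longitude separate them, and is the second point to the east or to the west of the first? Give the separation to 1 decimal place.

Raw difference: 100.5 − -131.0 = 231.5°.
Normalise into (−180°, 180°]: 231.5° − 360° = -128.5°.
Negative ⇒ the second point lies to the west; separation 128.5°.

128.5° west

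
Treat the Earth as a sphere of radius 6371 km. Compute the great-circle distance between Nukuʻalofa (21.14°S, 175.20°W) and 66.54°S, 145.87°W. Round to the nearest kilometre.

5461 km

Δλ = -145.87 − -175.20 = 29.33°.
Δφ = -66.54 − -21.14 = -45.40°.
a = sin²(Δφ/2) + cos φ₁ · cos φ₂ · sin²(Δλ/2) = 0.172722.
c = 2·atan2(√a, √(1−a)) = 0.85720 rad → d = 6371·c ≈ 5461.24 km.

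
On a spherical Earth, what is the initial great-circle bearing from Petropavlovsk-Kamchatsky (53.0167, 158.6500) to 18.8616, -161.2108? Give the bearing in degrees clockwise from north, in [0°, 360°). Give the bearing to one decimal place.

122.1°

Δλ = -161.2108 − 158.6500 = -319.8608°; wrapped into (−180°, 180°]: 40.1392°.
θ = atan2( sin Δλ · cos φ₂ , cos φ₁ · sin φ₂ − sin φ₁ · cos φ₂ · cos Δλ )
  = atan2(0.61003, -0.38340) = 122.149° → normalised to [0°, 360°): 122.149°.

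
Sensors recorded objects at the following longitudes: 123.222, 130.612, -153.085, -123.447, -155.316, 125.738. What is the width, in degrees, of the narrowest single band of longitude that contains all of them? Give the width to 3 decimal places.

113.331°

Sort the longitudes: -155.316°, -153.085°, -123.447°, +123.222°, +125.738°, +130.612°.
Eastward gaps between consecutive values (wrapping around): 2.231°, 29.638°, 246.669°, 2.516°, 4.874°, 74.072°.
Largest gap = 246.669° ⇒ minimal covering band is its complement: 360° − 246.669° = 113.331°.
Band runs from +123.222° eastward to -123.447°, crossing the antimeridian.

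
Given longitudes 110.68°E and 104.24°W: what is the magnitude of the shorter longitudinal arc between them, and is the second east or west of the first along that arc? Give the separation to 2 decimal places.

Raw difference: -104.24 − 110.68 = -214.92°.
Normalise into (−180°, 180°]: -214.92° + 360° = 145.08°.
Positive ⇒ the second point lies to the east; separation 145.08°.

145.08° east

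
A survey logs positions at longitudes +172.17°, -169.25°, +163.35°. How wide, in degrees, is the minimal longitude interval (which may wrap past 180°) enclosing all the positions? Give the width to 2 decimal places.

Sort the longitudes: -169.25°, +163.35°, +172.17°.
Eastward gaps between consecutive values (wrapping around): 332.60°, 8.82°, 18.58°.
Largest gap = 332.60° ⇒ minimal covering band is its complement: 360° − 332.60° = 27.40°.
Band runs from +163.35° eastward to -169.25°, crossing the antimeridian.

27.40°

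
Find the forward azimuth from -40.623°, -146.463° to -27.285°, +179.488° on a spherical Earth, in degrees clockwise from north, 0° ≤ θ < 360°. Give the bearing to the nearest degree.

Δλ = 179.488 − -146.463 = 325.951°; wrapped into (−180°, 180°]: -34.049°.
θ = atan2( sin Δλ · cos φ₂ , cos φ₁ · sin φ₂ − sin φ₁ · cos φ₂ · cos Δλ )
  = atan2(-0.49761, 0.13149) = -75.198° → normalised to [0°, 360°): 284.802°.

285°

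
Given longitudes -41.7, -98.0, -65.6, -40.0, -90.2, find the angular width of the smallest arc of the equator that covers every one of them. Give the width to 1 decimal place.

Sort the longitudes: -98.0°, -90.2°, -65.6°, -41.7°, -40.0°.
Eastward gaps between consecutive values (wrapping around): 7.8°, 24.6°, 23.9°, 1.7°, 302.0°.
Largest gap = 302.0° ⇒ minimal covering band is its complement: 360° − 302.0° = 58.0°.
Band runs from -98.0° eastward to -40.0°.

58.0°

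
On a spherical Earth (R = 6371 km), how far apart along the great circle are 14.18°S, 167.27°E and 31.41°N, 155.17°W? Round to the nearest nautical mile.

3489 nmi

Δλ = -155.17 − 167.27 = -322.44°; wrapped into (−180°, 180°]: 37.56°.
Δφ = 31.41 − -14.18 = 45.59°.
a = sin²(Δφ/2) + cos φ₁ · cos φ₂ · sin²(Δλ/2) = 0.235865.
c = 2·atan2(√a, √(1−a)) = 1.01424 rad → d = 6371·c ≈ 6461.69 km ≈ 3489.04 nmi.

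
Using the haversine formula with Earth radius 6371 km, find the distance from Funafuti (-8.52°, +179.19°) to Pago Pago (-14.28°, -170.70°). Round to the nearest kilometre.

1274 km

Δλ = -170.70 − 179.19 = -349.89°; wrapped into (−180°, 180°]: 10.11°.
Δφ = -14.28 − -8.52 = -5.76°.
a = sin²(Δφ/2) + cos φ₁ · cos φ₂ · sin²(Δλ/2) = 0.009965.
c = 2·atan2(√a, √(1−a)) = 0.19999 rad → d = 6371·c ≈ 1274.11 km.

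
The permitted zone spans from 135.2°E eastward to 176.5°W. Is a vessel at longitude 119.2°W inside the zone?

No

Band width going east from +135.2° to -176.5°: ((-176.5 − 135.2) mod 360) = 48.3°.
Offset of -119.2° east of the west edge: ((-119.2 − 135.2) mod 360) = 105.6°.
105.6° > 48.3° ⇒ outside.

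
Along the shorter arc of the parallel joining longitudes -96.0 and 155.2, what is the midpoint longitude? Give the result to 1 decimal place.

Signed shortest Δλ from -96.0° to +155.2° is -108.8°.
Midpoint longitude = -96.0° + (-108.8°)/2 = -96.0° − 54.4° = -150.4°.
(The naïve average (-96.0 + +155.2)/2 = 29.6° is on the wrong side of the globe.)

-150.4°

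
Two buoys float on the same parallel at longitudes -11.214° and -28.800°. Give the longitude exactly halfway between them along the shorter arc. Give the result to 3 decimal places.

Signed shortest Δλ from -11.214° to -28.800° is -17.586°.
Midpoint longitude = -11.214° + (-17.586°)/2 = -11.214° − 8.793° = -20.007°.

-20.007°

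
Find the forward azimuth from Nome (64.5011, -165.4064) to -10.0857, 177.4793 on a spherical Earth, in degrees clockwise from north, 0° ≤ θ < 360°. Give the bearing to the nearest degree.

197°

Δλ = 177.4793 − -165.4064 = 342.8857°; wrapped into (−180°, 180°]: -17.1143°.
θ = atan2( sin Δλ · cos φ₂ , cos φ₁ · sin φ₂ − sin φ₁ · cos φ₂ · cos Δλ )
  = atan2(-0.28973, -0.92468) = -162.603° → normalised to [0°, 360°): 197.397°.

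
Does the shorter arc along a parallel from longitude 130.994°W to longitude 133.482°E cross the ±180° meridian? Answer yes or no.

Yes

Naïve |133.482 − -130.994| = 264.476° > 180°, so the shorter arc goes the other way round — across 180°.
Signed shortest Δλ = ((133.482 − -130.994 + 180) mod 360) − 180 = -95.524°.
Going west by 95.524° from -130.994° passes through 180° before reaching +133.482°.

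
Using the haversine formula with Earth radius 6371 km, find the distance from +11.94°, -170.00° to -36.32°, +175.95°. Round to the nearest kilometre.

5565 km

Δλ = 175.95 − -170.00 = 345.95°; wrapped into (−180°, 180°]: -14.05°.
Δφ = -36.32 − 11.94 = -48.26°.
a = sin²(Δφ/2) + cos φ₁ · cos φ₂ · sin²(Δλ/2) = 0.178915.
c = 2·atan2(√a, √(1−a)) = 0.87347 rad → d = 6371·c ≈ 5564.89 km.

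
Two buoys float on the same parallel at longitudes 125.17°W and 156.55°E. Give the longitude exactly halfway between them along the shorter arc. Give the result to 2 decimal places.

Signed shortest Δλ from -125.17° to +156.55° is -78.28°.
Midpoint longitude = -125.17° + (-78.28°)/2 = -125.17° − 39.14° = -164.31°.
(The naïve average (-125.17 + +156.55)/2 = 15.69° is on the wrong side of the globe.)

164.31°W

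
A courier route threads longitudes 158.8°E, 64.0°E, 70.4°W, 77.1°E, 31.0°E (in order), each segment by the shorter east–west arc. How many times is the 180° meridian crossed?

0

Leg 1: +158.8° → +64.0°, shortest Δλ = -94.8° (west) — does not cross 180°.
Leg 2: +64.0° → -70.4°, shortest Δλ = -134.4° (west) — does not cross 180°.
Leg 3: -70.4° → +77.1°, shortest Δλ = 147.5° (east) — does not cross 180°.
Leg 4: +77.1° → +31.0°, shortest Δλ = -46.1° (west) — does not cross 180°.
Total crossings: 0.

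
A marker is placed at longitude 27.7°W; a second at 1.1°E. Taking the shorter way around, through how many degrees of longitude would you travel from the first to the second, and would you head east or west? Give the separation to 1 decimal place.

28.8° east

Raw difference: 1.1 − -27.7 = 28.8°.
Normalise into (−180°, 180°]: 28.8° stays 28.8°.
Positive ⇒ the second point lies to the east; separation 28.8°.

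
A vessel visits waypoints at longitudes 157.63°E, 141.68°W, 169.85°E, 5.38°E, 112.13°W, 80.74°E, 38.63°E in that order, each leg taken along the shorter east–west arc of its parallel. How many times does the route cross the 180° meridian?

3

Leg 1: +157.63° → -141.68°, shortest Δλ = 60.69° (east) — crosses 180°.
Leg 2: -141.68° → +169.85°, shortest Δλ = -48.47° (west) — crosses 180°.
Leg 3: +169.85° → +5.38°, shortest Δλ = -164.47° (west) — does not cross 180°.
Leg 4: +5.38° → -112.13°, shortest Δλ = -117.51° (west) — does not cross 180°.
Leg 5: -112.13° → +80.74°, shortest Δλ = -167.13° (west) — crosses 180°.
Leg 6: +80.74° → +38.63°, shortest Δλ = -42.11° (west) — does not cross 180°.
Total crossings: 3.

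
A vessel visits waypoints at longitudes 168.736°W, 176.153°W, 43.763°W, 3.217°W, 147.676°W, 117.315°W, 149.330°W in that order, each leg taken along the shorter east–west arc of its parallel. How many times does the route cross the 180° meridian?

0

Leg 1: -168.736° → -176.153°, shortest Δλ = -7.417° (west) — does not cross 180°.
Leg 2: -176.153° → -43.763°, shortest Δλ = 132.39° (east) — does not cross 180°.
Leg 3: -43.763° → -3.217°, shortest Δλ = 40.546° (east) — does not cross 180°.
Leg 4: -3.217° → -147.676°, shortest Δλ = -144.459° (west) — does not cross 180°.
Leg 5: -147.676° → -117.315°, shortest Δλ = 30.361° (east) — does not cross 180°.
Leg 6: -117.315° → -149.330°, shortest Δλ = -32.015° (west) — does not cross 180°.
Total crossings: 0.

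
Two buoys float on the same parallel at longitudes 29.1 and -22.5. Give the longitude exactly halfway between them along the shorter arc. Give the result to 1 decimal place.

+3.3°

Signed shortest Δλ from +29.1° to -22.5° is -51.6°.
Midpoint longitude = +29.1° + (-51.6°)/2 = +29.1° − 25.8° = +3.3°.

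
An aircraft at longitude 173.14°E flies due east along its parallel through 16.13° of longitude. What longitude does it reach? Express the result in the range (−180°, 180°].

170.73°W

Start at +173.14°; shift +16.13° → +189.27°.
+189.27° lies outside (−180°, 180°]; subtract 360° → -170.73°.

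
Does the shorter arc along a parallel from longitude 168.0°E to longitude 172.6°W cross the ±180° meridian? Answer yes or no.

Yes

Naïve |-172.6 − 168.0| = 340.6° > 180°, so the shorter arc goes the other way round — across 180°.
Signed shortest Δλ = ((-172.6 − 168.0 + 180) mod 360) − 180 = 19.4°.
Going east by 19.4° from +168.0° passes through 180° before reaching -172.6°.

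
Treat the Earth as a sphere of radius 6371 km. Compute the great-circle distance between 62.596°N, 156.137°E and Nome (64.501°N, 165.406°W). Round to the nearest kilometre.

Δλ = -165.406 − 156.137 = -321.543°; wrapped into (−180°, 180°]: 38.457°.
Δφ = 64.501 − 62.596 = 1.905°.
a = sin²(Δφ/2) + cos φ₁ · cos φ₂ · sin²(Δλ/2) = 0.021767.
c = 2·atan2(√a, √(1−a)) = 0.29615 rad → d = 6371·c ≈ 1886.80 km.

1887 km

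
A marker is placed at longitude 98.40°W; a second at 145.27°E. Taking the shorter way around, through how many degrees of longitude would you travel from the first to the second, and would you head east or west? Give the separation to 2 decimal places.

Raw difference: 145.27 − -98.40 = 243.67°.
Normalise into (−180°, 180°]: 243.67° − 360° = -116.33°.
Negative ⇒ the second point lies to the west; separation 116.33°.

116.33° west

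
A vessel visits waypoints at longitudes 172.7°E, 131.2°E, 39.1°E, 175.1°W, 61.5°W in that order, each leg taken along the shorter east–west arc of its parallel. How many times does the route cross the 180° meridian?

1

Leg 1: +172.7° → +131.2°, shortest Δλ = -41.5° (west) — does not cross 180°.
Leg 2: +131.2° → +39.1°, shortest Δλ = -92.1° (west) — does not cross 180°.
Leg 3: +39.1° → -175.1°, shortest Δλ = 145.8° (east) — crosses 180°.
Leg 4: -175.1° → -61.5°, shortest Δλ = 113.6° (east) — does not cross 180°.
Total crossings: 1.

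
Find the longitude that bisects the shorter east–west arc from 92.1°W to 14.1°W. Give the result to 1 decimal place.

53.1°W

Signed shortest Δλ from -92.1° to -14.1° is +78.0°.
Midpoint longitude = -92.1° + (+78.0°)/2 = -92.1° + 39.0° = -53.1°.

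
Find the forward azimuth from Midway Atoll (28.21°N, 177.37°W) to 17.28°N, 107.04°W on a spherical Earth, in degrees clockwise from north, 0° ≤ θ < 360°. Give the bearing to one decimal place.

83.0°

Δλ = -107.04 − -177.37 = 70.33°.
θ = atan2( sin Δλ · cos φ₂ , cos φ₁ · sin φ₂ − sin φ₁ · cos φ₂ · cos Δλ )
  = atan2(0.89915, 0.10983) = 83.036° → normalised to [0°, 360°): 83.036°.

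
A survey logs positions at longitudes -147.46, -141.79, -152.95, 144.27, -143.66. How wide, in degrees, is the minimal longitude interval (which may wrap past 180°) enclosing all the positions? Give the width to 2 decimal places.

Sort the longitudes: -152.95°, -147.46°, -143.66°, -141.79°, +144.27°.
Eastward gaps between consecutive values (wrapping around): 5.49°, 3.80°, 1.87°, 286.06°, 62.78°.
Largest gap = 286.06° ⇒ minimal covering band is its complement: 360° − 286.06° = 73.94°.
Band runs from +144.27° eastward to -141.79°, crossing the antimeridian.

73.94°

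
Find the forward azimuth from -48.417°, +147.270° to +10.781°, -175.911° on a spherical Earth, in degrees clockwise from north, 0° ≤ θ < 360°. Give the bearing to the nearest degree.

Δλ = -175.911 − 147.270 = -323.181°; wrapped into (−180°, 180°]: 36.819°.
θ = atan2( sin Δλ · cos φ₂ , cos φ₁ · sin φ₂ − sin φ₁ · cos φ₂ · cos Δλ )
  = atan2(0.58871, 0.71237) = 39.571° → normalised to [0°, 360°): 39.571°.

40°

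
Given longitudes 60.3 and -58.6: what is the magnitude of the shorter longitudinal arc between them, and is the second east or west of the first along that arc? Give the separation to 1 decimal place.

118.9° west

Raw difference: -58.6 − 60.3 = -118.9°.
Normalise into (−180°, 180°]: -118.9° stays -118.9°.
Negative ⇒ the second point lies to the west; separation 118.9°.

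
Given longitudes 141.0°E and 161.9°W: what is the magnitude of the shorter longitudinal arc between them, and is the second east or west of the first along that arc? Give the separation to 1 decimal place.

57.1° east

Raw difference: -161.9 − 141.0 = -302.9°.
Normalise into (−180°, 180°]: -302.9° + 360° = 57.1°.
Positive ⇒ the second point lies to the east; separation 57.1°.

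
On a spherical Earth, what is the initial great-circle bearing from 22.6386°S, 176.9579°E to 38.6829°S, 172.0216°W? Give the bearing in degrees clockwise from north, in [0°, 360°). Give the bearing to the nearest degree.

152°

Δλ = -172.0216 − 176.9579 = -348.9795°; wrapped into (−180°, 180°]: 11.0205°.
θ = atan2( sin Δλ · cos φ₂ , cos φ₁ · sin φ₂ − sin φ₁ · cos φ₂ · cos Δλ )
  = atan2(0.14922, -0.28192) = 152.107° → normalised to [0°, 360°): 152.107°.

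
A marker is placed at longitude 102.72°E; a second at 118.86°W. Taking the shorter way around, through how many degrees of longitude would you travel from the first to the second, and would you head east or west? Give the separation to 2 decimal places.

138.42° east

Raw difference: -118.86 − 102.72 = -221.58°.
Normalise into (−180°, 180°]: -221.58° + 360° = 138.42°.
Positive ⇒ the second point lies to the east; separation 138.42°.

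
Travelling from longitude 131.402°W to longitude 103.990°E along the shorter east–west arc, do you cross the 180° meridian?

Naïve |103.990 − -131.402| = 235.392° > 180°, so the shorter arc goes the other way round — across 180°.
Signed shortest Δλ = ((103.990 − -131.402 + 180) mod 360) − 180 = -124.608°.
Going west by 124.608° from -131.402° passes through 180° before reaching +103.990°.

Yes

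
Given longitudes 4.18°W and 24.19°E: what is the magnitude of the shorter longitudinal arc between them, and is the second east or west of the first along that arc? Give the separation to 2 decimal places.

28.37° east

Raw difference: 24.19 − -4.18 = 28.37°.
Normalise into (−180°, 180°]: 28.37° stays 28.37°.
Positive ⇒ the second point lies to the east; separation 28.37°.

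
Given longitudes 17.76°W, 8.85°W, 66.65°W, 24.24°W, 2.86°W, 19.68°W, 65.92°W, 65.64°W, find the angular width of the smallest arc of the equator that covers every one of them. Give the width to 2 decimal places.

63.79°

Sort the longitudes: -66.65°, -65.92°, -65.64°, -24.24°, -19.68°, -17.76°, -8.85°, -2.86°.
Eastward gaps between consecutive values (wrapping around): 0.73°, 0.28°, 41.40°, 4.56°, 1.92°, 8.91°, 5.99°, 296.21°.
Largest gap = 296.21° ⇒ minimal covering band is its complement: 360° − 296.21° = 63.79°.
Band runs from -66.65° eastward to -2.86°.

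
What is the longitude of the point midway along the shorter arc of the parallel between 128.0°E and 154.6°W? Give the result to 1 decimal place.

166.7°E

Signed shortest Δλ from +128.0° to -154.6° is +77.4°.
Midpoint longitude = +128.0° + (+77.4°)/2 = +128.0° + 38.7° = +166.7°.
(The naïve average (+128.0 + -154.6)/2 = -13.3° is on the wrong side of the globe.)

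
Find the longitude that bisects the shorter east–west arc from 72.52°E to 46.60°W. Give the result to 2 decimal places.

Signed shortest Δλ from +72.52° to -46.60° is -119.12°.
Midpoint longitude = +72.52° + (-119.12°)/2 = +72.52° − 59.56° = +12.96°.

12.96°E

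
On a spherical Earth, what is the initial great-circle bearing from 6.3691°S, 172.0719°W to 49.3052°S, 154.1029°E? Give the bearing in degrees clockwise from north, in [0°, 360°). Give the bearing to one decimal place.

Δλ = 154.1029 − -172.0719 = 326.1748°; wrapped into (−180°, 180°]: -33.8252°.
θ = atan2( sin Δλ · cos φ₂ , cos φ₁ · sin φ₂ − sin φ₁ · cos φ₂ · cos Δλ )
  = atan2(-0.36296, -0.69343) = -152.371° → normalised to [0°, 360°): 207.629°.

207.6°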